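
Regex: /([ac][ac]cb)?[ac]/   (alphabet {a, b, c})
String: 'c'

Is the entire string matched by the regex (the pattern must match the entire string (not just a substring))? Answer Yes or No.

Yes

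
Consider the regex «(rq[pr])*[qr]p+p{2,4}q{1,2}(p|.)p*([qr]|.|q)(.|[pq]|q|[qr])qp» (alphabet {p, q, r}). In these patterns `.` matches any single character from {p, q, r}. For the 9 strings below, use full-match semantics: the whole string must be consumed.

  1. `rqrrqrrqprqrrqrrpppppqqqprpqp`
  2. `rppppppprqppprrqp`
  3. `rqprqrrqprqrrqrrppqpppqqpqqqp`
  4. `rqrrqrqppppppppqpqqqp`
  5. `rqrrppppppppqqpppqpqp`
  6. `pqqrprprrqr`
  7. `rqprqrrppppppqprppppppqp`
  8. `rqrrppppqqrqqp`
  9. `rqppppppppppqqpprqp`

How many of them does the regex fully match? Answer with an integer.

1 → match
2 → no match
3 → no match
4 → match
5 → match
6 → no match — must end with `qp`
7 → no match
8 → match
9 → no match
Total matched: 4

4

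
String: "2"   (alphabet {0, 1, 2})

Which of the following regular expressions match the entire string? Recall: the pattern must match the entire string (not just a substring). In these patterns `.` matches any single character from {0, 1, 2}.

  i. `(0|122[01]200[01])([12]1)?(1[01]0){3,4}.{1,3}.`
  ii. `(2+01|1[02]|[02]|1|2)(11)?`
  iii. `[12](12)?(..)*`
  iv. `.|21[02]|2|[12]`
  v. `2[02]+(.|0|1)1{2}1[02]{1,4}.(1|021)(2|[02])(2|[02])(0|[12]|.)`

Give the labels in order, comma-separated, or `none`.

i → no match
ii → match
iii → match
iv → match
v → no match

ii, iii, iv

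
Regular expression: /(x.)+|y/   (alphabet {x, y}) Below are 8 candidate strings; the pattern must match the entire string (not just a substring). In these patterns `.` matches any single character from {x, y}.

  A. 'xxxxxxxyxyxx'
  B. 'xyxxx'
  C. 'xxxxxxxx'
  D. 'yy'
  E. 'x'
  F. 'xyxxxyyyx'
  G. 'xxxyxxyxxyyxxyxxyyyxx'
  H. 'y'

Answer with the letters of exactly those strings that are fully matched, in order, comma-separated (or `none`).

A → match
B → no match
C → match
D → no match
E → no match
F → no match
G → no match
H → match

A, C, H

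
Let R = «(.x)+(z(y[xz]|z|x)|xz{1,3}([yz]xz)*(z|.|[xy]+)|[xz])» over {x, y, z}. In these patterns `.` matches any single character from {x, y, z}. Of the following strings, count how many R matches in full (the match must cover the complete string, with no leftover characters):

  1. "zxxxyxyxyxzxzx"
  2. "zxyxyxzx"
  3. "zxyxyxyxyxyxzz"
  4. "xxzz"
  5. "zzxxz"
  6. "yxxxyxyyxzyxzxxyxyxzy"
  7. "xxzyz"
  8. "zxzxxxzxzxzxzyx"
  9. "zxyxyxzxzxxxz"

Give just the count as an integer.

7

1 → match
2 → match
3 → match
4 → match
5 → no match
6 → no match
7 → match
8 → match
9 → match
Total matched: 7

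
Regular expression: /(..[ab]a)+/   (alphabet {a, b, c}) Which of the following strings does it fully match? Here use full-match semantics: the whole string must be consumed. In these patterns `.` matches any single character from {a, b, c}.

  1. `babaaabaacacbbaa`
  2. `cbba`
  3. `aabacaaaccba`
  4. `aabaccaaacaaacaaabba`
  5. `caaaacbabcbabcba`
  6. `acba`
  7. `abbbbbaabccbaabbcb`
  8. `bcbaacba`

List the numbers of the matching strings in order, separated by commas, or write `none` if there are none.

1 → no match
2. `cbba` → match
3. `aabacaaaccba` → match
4 → match
5 → match
6. `acba` → match
7 → no match — must end with `a`
8. `bcbaacba` → match

2, 3, 4, 5, 6, 8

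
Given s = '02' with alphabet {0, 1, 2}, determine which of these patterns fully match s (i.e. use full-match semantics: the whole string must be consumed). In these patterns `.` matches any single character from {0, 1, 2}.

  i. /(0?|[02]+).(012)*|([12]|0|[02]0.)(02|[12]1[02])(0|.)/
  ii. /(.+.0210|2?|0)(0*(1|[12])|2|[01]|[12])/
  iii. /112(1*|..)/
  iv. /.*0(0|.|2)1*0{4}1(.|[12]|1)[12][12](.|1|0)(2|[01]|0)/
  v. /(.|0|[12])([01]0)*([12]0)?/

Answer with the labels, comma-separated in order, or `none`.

i → match
ii → match
iii → no match — must start with '112'
iv → no match
v → no match

i, ii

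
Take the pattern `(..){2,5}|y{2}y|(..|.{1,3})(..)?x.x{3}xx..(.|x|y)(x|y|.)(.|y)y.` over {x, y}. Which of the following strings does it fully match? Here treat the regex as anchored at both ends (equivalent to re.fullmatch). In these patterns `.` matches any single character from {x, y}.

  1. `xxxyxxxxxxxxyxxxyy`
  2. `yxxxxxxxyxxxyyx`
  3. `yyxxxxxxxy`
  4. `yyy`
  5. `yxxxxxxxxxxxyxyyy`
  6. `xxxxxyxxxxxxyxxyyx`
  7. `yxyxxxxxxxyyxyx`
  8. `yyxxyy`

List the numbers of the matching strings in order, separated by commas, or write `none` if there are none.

1, 2, 3, 4, 5, 6, 7, 8

1 → match
2 → match
3 → match
4 → match
5 → match
6 → match
7 → match
8 → match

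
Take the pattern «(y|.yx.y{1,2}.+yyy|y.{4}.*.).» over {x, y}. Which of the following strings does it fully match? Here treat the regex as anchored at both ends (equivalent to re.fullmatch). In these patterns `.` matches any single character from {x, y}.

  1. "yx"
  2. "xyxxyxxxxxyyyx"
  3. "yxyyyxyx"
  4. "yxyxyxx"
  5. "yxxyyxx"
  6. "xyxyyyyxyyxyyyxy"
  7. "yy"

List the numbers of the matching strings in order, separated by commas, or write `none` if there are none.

1, 2, 3, 4, 5, 7

1 → match
2 → match
3 → match
4 → match
5 → match
6 → no match
7 → match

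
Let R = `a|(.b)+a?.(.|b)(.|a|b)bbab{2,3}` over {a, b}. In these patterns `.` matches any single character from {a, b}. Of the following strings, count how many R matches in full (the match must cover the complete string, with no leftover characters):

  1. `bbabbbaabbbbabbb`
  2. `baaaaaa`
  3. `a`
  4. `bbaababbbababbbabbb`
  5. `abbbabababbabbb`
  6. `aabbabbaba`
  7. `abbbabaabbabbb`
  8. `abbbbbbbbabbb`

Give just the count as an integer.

5

1 → match
2 → no match
3 → match
4 → no match
5 → match
6 → no match
7 → match
8 → match
Total matched: 5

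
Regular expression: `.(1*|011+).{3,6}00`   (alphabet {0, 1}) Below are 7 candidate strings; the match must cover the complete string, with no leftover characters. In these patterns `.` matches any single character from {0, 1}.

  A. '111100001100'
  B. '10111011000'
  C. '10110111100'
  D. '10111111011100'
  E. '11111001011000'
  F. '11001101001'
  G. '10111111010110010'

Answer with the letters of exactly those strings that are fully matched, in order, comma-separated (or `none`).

A, B, C, D

A. '111100001100' → match
B. '10111011000' → match
C. '10110111100' → match
D → match
E → no match
F. '11001101001' → no match — must end with '00'
G → no match — must end with '00'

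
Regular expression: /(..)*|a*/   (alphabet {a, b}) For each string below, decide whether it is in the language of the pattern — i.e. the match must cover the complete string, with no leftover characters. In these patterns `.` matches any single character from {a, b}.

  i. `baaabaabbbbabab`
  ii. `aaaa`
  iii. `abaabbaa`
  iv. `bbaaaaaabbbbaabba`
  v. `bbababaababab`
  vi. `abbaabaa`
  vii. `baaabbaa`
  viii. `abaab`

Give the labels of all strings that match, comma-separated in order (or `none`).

ii, iii, vi, vii

i → no match
ii → match
iii → match
iv → no match
v → no match
vi → match
vii → match
viii → no match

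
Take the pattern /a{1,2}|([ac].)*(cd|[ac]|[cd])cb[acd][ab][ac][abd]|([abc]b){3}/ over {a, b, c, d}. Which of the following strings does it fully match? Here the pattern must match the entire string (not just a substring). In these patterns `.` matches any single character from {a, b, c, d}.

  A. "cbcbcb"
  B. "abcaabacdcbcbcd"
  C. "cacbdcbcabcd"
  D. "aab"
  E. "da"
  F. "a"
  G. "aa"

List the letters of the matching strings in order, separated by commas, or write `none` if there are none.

A → match
B → match
C → no match
D → no match
E → no match
F → match
G → match

A, B, F, G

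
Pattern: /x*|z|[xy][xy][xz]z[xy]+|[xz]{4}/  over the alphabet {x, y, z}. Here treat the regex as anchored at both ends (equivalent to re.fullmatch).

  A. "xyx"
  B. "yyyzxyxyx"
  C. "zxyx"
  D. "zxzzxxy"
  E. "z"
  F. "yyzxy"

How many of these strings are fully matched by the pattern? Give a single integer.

A. "xyx" → no match
B. "yyyzxyxyx" → no match
C. "zxyx" → no match
D. "zxzzxxy" → no match
E. "z" → match
F. "yyzxy" → no match
Total matched: 1

1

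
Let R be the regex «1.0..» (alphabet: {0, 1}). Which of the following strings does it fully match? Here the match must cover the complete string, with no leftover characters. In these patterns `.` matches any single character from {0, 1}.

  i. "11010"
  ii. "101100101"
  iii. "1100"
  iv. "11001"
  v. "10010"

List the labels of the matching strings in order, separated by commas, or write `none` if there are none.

i, iv, v

i. "11010" → match
ii. "101100101" → no match
iii. "1100" → no match
iv. "11001" → match
v. "10010" → match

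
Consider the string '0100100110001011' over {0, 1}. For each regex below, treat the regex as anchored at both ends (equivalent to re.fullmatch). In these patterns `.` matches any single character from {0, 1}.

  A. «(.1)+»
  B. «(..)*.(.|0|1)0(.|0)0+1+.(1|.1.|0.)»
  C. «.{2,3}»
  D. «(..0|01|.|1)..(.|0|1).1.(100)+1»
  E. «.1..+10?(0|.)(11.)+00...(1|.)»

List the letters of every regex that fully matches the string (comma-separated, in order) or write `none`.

E

A → no match
B → no match
C → no match
D → no match — must end with '1001'
E → match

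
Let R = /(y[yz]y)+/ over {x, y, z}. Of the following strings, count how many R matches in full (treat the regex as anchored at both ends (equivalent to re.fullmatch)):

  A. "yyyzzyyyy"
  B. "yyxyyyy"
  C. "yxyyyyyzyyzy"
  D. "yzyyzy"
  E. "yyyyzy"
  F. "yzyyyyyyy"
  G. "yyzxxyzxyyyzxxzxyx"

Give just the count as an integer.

A → no match
B → no match
C → no match
D → match
E → match
F → match
G → no match — must end with "y"
Total matched: 3

3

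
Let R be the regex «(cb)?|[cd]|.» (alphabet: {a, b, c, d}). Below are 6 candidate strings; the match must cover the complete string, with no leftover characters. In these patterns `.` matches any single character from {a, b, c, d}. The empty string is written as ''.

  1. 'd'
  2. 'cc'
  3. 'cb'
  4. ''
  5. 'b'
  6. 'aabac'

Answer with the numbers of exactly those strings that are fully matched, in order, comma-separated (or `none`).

1, 3, 4, 5

1 → match
2 → no match
3 → match
4 → match
5 → match
6 → no match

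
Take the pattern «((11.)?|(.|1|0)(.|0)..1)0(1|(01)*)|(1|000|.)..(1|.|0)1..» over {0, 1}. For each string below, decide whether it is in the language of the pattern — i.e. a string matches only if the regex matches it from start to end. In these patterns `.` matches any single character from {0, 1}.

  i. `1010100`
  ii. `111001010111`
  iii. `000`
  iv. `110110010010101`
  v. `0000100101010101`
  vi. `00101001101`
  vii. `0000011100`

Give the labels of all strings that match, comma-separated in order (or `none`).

i, v

i. `1010100` → match
ii. `111001010111` → no match
iii. `000` → no match
iv → no match
v → match
vi. `00101001101` → no match
vii. `0000011100` → no match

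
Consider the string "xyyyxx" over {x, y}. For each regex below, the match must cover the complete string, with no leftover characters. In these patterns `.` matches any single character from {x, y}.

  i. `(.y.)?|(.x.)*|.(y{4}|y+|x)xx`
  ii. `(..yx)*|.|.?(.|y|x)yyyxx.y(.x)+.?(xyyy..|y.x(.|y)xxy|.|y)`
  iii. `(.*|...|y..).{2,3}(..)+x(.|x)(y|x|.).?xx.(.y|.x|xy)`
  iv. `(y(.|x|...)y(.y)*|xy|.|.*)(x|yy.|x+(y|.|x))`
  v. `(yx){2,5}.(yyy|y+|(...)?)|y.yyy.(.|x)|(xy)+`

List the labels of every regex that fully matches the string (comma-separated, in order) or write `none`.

i, iv

i → match
ii → no match
iii → no match
iv → match
v → no match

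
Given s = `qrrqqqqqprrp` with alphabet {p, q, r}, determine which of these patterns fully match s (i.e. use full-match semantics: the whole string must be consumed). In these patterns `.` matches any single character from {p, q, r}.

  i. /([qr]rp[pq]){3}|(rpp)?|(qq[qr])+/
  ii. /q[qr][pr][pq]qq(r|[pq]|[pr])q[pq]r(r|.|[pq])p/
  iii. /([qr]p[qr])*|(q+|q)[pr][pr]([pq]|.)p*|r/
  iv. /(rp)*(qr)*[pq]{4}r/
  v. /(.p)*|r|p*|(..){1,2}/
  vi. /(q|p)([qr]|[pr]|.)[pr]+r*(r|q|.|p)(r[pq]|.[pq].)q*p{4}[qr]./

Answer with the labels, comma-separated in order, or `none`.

i → no match
ii → match
iii → no match
iv → no match — must end with `r`
v → no match
vi → no match

ii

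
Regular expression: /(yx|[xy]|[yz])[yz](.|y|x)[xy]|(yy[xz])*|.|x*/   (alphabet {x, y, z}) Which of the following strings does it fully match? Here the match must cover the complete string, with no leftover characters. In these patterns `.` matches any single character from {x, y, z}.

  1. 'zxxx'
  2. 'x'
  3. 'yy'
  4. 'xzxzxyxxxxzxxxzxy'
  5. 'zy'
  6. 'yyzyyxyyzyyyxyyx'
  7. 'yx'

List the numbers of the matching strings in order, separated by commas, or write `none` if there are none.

2

1 → no match
2 → match
3 → no match
4 → no match
5 → no match
6 → no match
7 → no match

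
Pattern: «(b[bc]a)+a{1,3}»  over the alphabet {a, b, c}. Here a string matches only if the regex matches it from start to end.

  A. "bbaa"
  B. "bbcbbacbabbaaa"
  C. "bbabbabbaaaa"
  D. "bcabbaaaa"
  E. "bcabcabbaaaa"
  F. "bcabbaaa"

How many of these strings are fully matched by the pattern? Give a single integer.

A → match
B → no match
C → match
D → match
E → match
F → match
Total matched: 5

5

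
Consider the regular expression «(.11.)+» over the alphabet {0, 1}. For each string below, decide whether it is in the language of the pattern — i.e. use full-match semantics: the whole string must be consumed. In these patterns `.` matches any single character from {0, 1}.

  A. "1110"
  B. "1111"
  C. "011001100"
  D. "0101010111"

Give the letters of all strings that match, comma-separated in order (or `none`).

A, B

A → match
B → match
C → no match
D → no match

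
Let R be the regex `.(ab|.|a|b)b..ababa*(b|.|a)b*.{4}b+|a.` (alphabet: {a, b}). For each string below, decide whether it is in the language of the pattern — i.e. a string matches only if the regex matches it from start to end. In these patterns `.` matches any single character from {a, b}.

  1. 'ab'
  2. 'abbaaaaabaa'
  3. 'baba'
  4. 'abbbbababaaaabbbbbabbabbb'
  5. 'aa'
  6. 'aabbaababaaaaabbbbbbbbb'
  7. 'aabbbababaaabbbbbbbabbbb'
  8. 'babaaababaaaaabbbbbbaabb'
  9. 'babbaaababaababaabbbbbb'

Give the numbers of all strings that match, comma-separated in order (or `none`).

1, 4, 5, 6, 7, 8, 9

1 → match
2 → no match
3 → no match
4 → match
5 → match
6 → match
7 → match
8 → match
9 → match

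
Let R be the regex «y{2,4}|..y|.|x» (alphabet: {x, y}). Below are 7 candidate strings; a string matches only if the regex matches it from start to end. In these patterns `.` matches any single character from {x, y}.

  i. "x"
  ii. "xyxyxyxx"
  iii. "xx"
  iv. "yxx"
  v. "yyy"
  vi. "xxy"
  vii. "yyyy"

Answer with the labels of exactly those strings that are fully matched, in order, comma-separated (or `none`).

i → match
ii → no match
iii → no match
iv → no match
v → match
vi → match
vii → match

i, v, vi, vii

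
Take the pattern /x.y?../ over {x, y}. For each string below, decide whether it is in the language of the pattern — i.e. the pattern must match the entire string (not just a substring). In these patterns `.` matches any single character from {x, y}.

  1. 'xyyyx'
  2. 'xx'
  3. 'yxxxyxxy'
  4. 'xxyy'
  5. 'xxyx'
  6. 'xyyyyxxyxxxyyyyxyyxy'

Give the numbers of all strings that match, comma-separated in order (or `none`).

1, 4, 5

1. 'xyyyx' → match
2. 'xx' → no match
3. 'yxxxyxxy' → no match — must start with 'x'
4. 'xxyy' → match
5. 'xxyx' → match
6 → no match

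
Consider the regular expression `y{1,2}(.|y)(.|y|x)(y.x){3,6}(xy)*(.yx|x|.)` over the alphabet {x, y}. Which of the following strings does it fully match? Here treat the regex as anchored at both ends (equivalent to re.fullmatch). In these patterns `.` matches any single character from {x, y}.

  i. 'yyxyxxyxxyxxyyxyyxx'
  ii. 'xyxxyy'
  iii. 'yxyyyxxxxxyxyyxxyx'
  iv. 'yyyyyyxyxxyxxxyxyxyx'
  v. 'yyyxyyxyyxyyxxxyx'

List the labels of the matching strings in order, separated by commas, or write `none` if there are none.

i, iv

i → match
ii → no match — must start with 'y'
iii → no match
iv → match
v → no match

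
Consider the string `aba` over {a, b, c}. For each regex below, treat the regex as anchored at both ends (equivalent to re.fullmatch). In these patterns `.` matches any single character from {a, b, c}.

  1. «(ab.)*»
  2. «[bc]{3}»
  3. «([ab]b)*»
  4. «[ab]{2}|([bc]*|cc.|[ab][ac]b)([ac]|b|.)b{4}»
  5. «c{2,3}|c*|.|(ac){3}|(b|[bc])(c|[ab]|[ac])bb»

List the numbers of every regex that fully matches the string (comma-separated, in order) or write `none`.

1 → match
2 → no match
3 → no match
4 → no match
5 → no match

1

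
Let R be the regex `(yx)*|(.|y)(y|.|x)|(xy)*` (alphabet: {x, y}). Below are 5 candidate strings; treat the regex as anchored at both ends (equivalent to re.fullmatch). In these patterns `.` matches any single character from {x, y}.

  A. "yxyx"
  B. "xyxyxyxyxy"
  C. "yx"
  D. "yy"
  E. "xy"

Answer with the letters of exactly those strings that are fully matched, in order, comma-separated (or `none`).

A, B, C, D, E

A → match
B → match
C → match
D → match
E → match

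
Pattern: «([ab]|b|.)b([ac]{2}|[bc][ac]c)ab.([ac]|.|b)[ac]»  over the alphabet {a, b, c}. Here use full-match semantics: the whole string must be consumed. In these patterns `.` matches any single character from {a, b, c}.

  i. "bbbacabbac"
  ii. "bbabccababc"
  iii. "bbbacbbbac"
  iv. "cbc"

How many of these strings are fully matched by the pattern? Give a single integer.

i → match
ii → no match
iii → no match
iv → no match
Total matched: 1

1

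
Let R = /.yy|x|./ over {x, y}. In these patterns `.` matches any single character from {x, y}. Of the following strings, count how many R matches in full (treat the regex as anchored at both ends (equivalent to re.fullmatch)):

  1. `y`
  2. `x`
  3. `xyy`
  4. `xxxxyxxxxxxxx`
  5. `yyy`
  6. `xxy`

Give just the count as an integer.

1 → match
2 → match
3 → match
4 → no match
5 → match
6 → no match
Total matched: 4

4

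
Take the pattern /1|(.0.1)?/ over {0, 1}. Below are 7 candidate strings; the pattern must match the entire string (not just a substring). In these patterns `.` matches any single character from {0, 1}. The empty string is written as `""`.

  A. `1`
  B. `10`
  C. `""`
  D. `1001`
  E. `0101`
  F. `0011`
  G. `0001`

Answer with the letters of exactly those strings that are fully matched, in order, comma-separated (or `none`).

A, C, D, F, G

A. `1` → match
B. `10` → no match
C. `""` → match
D. `1001` → match
E. `0101` → no match
F. `0011` → match
G. `0001` → match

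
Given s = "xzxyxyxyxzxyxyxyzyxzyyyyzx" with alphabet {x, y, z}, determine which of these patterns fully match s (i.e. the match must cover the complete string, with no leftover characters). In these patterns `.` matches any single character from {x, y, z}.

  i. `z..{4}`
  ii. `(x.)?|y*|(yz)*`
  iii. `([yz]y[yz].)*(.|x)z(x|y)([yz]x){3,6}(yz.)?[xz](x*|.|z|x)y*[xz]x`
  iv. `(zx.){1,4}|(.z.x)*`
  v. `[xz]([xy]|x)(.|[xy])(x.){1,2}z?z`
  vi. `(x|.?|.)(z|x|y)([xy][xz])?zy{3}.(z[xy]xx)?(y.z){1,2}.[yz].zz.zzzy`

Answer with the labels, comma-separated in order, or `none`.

iii

i → no match — must start with "z"
ii → no match
iii → match
iv → no match
v → no match — must end with "z"
vi → no match — must end with "zzzy"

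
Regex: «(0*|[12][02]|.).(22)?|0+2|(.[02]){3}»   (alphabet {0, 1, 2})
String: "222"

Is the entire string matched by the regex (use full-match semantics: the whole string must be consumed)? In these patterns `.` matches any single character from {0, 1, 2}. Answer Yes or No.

Yes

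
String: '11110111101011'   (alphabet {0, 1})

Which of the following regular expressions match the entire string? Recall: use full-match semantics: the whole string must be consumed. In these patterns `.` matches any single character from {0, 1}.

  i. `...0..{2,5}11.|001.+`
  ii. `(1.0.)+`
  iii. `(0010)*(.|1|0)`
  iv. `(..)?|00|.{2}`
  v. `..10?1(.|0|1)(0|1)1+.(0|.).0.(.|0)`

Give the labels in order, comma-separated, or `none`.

i → no match
ii → no match
iii → no match
iv → no match
v → match

v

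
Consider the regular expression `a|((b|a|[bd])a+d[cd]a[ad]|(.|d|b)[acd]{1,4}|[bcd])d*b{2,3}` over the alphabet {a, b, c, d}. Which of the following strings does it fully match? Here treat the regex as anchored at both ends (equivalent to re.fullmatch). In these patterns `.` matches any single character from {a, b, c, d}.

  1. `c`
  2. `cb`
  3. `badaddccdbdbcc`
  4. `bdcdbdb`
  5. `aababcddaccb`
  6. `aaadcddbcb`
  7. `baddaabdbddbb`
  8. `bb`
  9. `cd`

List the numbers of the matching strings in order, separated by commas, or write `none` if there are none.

1 → no match
2 → no match
3 → no match
4 → no match
5 → no match
6 → no match
7 → no match
8 → no match
9 → no match

none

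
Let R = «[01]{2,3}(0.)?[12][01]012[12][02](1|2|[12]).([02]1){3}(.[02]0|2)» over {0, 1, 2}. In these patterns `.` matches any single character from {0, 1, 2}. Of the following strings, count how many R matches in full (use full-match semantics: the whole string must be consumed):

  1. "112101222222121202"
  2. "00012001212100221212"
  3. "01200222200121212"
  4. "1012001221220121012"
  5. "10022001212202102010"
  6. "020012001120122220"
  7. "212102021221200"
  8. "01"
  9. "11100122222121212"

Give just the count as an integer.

0

1 → no match
2 → no match
3 → no match
4 → no match
5 → no match
6 → no match
7 → no match
8 → no match
9 → no match
Total matched: 0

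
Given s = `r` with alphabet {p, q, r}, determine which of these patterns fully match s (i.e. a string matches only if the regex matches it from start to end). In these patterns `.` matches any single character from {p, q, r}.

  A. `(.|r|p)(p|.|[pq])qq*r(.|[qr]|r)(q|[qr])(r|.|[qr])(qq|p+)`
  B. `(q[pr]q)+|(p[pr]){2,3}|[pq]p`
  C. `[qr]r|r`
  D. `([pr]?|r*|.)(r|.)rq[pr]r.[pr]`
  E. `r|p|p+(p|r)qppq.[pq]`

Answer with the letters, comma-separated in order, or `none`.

A → no match
B → no match
C → match
D → no match
E → match

C, E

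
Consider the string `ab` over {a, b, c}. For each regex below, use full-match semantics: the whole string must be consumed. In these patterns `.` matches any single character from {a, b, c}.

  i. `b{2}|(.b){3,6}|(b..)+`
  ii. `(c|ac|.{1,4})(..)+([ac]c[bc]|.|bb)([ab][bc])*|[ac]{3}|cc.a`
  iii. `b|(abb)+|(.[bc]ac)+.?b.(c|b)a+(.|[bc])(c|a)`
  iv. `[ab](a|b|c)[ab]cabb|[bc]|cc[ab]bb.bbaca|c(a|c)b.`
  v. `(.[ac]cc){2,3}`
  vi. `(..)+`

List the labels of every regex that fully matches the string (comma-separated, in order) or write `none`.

i → no match
ii → no match
iii → no match
iv → no match
v → no match — must end with `cc`
vi → match

vi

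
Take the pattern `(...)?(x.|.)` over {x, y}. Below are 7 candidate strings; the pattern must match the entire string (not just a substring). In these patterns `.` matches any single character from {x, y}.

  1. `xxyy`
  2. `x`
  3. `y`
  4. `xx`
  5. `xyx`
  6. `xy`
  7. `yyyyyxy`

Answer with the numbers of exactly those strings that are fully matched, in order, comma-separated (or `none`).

1, 2, 3, 4, 6

1. `xxyy` → match
2. `x` → match
3. `y` → match
4. `xx` → match
5. `xyx` → no match
6. `xy` → match
7. `yyyyyxy` → no match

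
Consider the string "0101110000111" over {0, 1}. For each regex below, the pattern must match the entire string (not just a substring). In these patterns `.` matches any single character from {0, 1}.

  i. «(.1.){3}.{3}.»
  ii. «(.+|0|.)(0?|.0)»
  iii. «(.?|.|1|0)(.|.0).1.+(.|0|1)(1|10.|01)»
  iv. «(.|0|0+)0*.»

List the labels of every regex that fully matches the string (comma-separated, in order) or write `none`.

i → no match
ii → match
iii → match
iv → no match

ii, iii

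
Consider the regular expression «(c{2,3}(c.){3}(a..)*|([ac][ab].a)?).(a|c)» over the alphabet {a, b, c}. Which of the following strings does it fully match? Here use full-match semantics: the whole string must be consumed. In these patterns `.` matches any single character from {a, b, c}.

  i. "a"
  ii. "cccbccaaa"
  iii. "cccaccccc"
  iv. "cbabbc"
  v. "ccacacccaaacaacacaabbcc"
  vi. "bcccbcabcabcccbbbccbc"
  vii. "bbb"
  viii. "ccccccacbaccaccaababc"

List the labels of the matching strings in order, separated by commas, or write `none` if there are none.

i → no match
ii → no match
iii → no match
iv → no match
v → no match
vi → no match
vii → no match
viii → no match

none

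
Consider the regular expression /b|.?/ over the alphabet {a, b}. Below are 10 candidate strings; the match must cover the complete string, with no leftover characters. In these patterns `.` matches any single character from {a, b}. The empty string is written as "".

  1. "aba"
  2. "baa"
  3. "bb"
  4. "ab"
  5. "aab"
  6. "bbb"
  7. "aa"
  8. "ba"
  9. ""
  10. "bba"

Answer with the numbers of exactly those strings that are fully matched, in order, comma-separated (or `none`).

9

1 → no match
2 → no match
3 → no match
4 → no match
5 → no match
6 → no match
7 → no match
8 → no match
9 → match
10 → no match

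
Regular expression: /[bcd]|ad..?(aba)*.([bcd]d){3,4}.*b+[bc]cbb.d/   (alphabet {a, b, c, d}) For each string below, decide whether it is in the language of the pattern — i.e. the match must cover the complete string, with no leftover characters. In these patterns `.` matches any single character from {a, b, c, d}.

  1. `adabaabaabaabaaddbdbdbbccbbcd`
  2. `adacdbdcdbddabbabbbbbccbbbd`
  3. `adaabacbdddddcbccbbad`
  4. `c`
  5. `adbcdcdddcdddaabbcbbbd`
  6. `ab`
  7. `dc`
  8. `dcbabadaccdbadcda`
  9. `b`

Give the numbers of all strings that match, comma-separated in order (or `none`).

2, 3, 4, 5, 9

1 → no match
2 → match
3 → match
4 → match
5 → match
6 → no match
7 → no match
8 → no match
9 → match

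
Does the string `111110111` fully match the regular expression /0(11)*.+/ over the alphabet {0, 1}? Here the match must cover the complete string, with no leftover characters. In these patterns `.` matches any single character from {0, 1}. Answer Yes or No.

No

Every match must start with `0`, but `111110111` does not.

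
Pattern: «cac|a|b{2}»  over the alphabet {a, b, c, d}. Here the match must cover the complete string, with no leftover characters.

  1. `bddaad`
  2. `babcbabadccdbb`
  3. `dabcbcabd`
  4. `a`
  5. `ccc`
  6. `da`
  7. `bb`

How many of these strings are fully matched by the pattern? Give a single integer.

1 → no match
2 → no match
3 → no match
4 → match
5 → no match
6 → no match
7 → match
Total matched: 2

2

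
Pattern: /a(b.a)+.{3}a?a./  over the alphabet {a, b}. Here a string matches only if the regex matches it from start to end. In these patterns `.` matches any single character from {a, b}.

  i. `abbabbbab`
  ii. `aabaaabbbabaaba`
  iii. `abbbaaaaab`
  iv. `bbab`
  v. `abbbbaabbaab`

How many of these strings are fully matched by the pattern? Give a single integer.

i → match
ii → no match — must start with `ab`
iii → no match
iv → no match — must start with `ab`
v → no match
Total matched: 1

1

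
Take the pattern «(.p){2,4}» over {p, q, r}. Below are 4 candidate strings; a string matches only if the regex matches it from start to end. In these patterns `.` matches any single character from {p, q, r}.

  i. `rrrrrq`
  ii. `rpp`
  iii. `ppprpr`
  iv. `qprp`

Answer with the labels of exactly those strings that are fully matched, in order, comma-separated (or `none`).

i. `rrrrrq` → no match — must end with `p`
ii. `rpp` → no match
iii. `ppprpr` → no match — must end with `p`
iv. `qprp` → match

iv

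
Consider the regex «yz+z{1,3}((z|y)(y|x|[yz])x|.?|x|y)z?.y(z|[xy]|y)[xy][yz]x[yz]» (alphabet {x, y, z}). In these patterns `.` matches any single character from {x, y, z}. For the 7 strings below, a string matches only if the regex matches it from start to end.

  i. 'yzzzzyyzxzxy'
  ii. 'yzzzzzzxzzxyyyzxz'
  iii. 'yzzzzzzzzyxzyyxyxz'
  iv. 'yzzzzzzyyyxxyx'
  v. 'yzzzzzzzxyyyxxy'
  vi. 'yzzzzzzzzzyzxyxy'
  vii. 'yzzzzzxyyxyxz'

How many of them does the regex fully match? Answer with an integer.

i → match
ii → no match
iii → match
iv → no match
v → no match
vi → match
vii → match
Total matched: 4

4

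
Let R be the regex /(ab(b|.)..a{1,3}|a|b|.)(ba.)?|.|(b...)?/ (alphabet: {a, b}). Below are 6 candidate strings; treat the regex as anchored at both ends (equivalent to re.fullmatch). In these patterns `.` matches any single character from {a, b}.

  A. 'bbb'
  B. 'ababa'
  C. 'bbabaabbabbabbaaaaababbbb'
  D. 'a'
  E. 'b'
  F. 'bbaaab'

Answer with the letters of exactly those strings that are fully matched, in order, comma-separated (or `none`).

A. 'bbb' → no match
B. 'ababa' → no match
C → no match
D. 'a' → match
E. 'b' → match
F. 'bbaaab' → no match

D, E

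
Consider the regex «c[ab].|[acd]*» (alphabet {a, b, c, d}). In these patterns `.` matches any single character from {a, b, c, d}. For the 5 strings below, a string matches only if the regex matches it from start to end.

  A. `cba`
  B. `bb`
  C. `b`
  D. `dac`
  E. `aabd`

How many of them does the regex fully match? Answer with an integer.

A → match
B → no match
C → no match
D → match
E → no match
Total matched: 2

2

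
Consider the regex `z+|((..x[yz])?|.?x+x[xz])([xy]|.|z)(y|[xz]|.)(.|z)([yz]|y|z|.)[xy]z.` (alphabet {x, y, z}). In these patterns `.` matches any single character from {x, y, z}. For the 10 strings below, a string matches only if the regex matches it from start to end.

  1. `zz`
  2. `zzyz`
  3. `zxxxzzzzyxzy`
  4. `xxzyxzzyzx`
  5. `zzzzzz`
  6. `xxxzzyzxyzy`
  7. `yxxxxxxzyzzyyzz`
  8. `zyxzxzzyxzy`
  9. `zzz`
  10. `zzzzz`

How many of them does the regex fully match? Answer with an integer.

1 → match
2 → no match
3 → match
4 → match
5 → match
6 → match
7 → match
8 → match
9 → match
10 → match
Total matched: 9

9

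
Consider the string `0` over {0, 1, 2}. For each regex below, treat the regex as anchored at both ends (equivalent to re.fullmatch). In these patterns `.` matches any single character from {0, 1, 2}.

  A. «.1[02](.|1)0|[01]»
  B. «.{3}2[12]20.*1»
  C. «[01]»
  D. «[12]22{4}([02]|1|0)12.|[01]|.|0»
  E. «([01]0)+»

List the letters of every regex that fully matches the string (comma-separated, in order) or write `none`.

A, C, D

A → match
B → no match — must end with `1`
C → match
D → match
E → no match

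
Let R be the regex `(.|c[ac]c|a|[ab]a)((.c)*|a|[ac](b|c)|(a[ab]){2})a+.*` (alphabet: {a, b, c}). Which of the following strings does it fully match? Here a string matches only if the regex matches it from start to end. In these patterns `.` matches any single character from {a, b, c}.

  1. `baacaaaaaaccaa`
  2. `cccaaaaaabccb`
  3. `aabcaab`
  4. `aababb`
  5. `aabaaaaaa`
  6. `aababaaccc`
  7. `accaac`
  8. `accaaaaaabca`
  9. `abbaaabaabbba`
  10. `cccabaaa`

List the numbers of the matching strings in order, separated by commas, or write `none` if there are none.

1, 2, 3, 4, 5, 6, 7, 8, 10

1 → match
2 → match
3 → match
4 → match
5 → match
6 → match
7 → match
8 → match
9 → no match
10 → match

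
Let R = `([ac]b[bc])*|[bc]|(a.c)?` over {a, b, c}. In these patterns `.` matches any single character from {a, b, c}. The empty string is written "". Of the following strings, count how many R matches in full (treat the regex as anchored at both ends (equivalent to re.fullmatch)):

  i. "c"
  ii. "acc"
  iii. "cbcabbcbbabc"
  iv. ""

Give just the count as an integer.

i → match
ii → match
iii → match
iv → match
Total matched: 4

4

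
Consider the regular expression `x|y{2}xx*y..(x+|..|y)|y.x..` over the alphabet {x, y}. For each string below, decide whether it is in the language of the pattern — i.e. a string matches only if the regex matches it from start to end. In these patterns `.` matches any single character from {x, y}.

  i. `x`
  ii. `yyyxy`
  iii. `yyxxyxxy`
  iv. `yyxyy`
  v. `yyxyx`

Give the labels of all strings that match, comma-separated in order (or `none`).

i → match
ii → no match
iii → match
iv → match
v → match

i, iii, iv, v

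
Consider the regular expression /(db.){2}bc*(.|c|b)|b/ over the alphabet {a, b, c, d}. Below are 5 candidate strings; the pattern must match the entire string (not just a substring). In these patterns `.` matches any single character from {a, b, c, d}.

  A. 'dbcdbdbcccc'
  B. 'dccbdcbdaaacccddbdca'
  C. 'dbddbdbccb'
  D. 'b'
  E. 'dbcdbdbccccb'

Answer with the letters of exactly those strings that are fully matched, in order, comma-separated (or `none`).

A, C, D, E

A. 'dbcdbdbcccc' → match
B → no match
C. 'dbddbdbccb' → match
D. 'b' → match
E. 'dbcdbdbccccb' → match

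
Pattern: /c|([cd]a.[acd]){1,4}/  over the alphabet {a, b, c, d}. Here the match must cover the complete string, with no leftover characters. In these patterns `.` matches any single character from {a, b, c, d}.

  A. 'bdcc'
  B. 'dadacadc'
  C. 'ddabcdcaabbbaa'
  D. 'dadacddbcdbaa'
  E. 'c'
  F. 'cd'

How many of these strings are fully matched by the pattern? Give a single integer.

2

A → no match
B → match
C → no match
D → no match
E → match
F → no match
Total matched: 2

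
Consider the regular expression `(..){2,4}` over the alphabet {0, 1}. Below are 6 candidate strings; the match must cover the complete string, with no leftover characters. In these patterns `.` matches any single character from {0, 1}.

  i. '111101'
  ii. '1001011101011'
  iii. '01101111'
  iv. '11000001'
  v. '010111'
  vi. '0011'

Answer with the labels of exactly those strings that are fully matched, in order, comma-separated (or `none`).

i, iii, iv, v, vi

i → match
ii → no match
iii → match
iv → match
v → match
vi → match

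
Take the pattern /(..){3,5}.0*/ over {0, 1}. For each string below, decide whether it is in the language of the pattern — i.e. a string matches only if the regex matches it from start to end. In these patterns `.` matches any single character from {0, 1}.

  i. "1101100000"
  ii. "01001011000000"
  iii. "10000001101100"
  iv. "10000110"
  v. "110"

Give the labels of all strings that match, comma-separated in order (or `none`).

i → match
ii → match
iii → no match
iv → match
v → no match

i, ii, iv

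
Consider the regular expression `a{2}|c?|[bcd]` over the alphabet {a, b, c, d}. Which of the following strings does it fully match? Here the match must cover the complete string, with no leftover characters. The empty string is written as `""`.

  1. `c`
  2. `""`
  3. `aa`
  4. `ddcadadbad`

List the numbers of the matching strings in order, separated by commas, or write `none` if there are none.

1. `c` → match
2. `""` → match
3. `aa` → match
4. `ddcadadbad` → no match

1, 2, 3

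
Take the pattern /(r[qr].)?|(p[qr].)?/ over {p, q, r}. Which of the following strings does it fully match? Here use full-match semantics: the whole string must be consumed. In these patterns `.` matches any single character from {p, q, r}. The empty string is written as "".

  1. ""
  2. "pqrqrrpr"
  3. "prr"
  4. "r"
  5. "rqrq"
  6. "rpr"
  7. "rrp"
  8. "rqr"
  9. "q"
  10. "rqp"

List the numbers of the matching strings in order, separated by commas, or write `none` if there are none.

1, 3, 7, 8, 10

1 → match
2 → no match
3 → match
4 → no match
5 → no match
6 → no match
7 → match
8 → match
9 → no match
10 → match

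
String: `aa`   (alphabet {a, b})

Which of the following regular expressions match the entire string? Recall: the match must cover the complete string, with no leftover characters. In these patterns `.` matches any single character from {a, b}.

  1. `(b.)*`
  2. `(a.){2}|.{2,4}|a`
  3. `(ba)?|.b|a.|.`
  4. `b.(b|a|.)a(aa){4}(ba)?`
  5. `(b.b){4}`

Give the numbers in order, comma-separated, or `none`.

1 → no match
2 → match
3 → match
4 → no match — must start with `b`
5 → no match — must start with `b`

2, 3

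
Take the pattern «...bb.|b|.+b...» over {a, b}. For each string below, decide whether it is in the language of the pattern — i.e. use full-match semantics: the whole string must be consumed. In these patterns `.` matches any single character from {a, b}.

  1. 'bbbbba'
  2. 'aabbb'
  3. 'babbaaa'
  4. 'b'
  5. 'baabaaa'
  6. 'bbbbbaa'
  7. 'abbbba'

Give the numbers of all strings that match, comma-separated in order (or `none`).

1 → match
2 → no match
3 → match
4 → match
5 → match
6 → match
7 → match

1, 3, 4, 5, 6, 7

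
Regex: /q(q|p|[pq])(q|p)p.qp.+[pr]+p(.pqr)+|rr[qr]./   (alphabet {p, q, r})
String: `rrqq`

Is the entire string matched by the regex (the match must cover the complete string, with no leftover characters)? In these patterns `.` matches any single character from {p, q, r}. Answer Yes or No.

Yes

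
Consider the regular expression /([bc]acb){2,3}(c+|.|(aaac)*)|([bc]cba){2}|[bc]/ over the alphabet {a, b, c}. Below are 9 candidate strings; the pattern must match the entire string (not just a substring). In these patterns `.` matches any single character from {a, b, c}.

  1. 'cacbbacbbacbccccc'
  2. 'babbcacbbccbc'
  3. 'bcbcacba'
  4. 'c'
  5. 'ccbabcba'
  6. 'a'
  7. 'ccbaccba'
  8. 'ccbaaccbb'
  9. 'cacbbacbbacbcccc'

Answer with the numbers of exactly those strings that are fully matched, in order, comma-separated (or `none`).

1, 4, 5, 7, 9

1 → match
2 → no match
3 → no match
4 → match
5 → match
6 → no match
7 → match
8 → no match
9 → match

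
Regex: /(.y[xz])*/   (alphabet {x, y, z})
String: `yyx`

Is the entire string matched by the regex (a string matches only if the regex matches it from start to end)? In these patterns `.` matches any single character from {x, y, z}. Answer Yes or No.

Yes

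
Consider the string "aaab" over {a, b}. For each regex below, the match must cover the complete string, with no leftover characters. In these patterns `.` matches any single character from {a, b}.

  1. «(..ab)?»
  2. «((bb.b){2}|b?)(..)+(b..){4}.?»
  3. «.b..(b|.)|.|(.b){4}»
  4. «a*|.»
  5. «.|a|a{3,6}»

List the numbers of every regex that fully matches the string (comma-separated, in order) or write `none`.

1 → match
2 → no match
3 → no match
4 → no match
5 → no match

1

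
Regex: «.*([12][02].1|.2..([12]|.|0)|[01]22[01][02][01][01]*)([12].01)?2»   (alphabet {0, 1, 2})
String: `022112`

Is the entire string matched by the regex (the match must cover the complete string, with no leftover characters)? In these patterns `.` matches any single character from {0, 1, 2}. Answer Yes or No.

Yes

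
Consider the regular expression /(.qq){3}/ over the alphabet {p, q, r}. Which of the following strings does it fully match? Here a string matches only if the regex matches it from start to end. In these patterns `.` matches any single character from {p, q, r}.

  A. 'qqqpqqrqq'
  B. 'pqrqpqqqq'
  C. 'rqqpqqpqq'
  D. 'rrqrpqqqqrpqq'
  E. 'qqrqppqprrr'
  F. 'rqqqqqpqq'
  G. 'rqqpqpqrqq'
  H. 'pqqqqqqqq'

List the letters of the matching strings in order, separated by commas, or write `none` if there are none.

A, C, F, H

A → match
B → no match
C → match
D → no match
E → no match — must end with 'qq'
F → match
G → no match
H → match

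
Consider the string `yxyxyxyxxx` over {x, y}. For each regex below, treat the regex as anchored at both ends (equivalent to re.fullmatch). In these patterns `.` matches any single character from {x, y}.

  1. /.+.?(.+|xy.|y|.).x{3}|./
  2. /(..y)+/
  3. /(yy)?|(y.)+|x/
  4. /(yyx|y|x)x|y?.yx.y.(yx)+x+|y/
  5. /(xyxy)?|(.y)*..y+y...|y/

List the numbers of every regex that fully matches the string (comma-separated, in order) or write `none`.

1 → match
2 → no match — must end with `y`
3 → no match
4 → no match
5 → no match

1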